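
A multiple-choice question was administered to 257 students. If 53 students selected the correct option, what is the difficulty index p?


Item difficulty p = number correct / total examinees
p = 53 / 257
p = 0.2062

0.2062


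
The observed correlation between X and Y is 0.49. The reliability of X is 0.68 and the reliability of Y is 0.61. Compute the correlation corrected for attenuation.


r_corrected = rxy / sqrt(rxx * ryy)
= 0.49 / sqrt(0.68 * 0.61)
= 0.49 / sqrt(0.4148)
= 0.49 / 0.64405
r_corrected = 0.7608

0.7608


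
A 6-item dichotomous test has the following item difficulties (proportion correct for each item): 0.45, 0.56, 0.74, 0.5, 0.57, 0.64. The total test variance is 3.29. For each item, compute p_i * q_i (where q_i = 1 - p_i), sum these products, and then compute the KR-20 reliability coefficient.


For each item, compute p_i * q_i:
  Item 1: 0.45 * 0.55 = 0.2475
  Item 2: 0.56 * 0.44 = 0.2464
  Item 3: 0.74 * 0.26 = 0.1924
  Item 4: 0.5 * 0.5 = 0.25
  Item 5: 0.57 * 0.43 = 0.2451
  Item 6: 0.64 * 0.36 = 0.2304
Sum(p_i * q_i) = 0.2475 + 0.2464 + 0.1924 + 0.25 + 0.2451 + 0.2304 = 1.4118
KR-20 = (k/(k-1)) * (1 - Sum(p_i*q_i) / Var_total)
= (6/5) * (1 - 1.4118/3.29)
= 1.2 * 0.5709
KR-20 = 0.6851

0.6851


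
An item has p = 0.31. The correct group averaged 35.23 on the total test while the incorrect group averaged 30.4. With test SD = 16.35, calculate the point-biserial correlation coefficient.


q = 1 - p = 0.69
rpb = ((M1 - M0) / SD) * sqrt(p * q)
rpb = ((35.23 - 30.4) / 16.35) * sqrt(0.31 * 0.69)
rpb = 0.1366

0.1366


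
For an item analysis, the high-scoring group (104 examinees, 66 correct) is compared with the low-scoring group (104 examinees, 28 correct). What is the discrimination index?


p_upper = 66/104 = 0.6346
p_lower = 28/104 = 0.2692
D = 0.6346 - 0.2692 = 0.3654

0.3654


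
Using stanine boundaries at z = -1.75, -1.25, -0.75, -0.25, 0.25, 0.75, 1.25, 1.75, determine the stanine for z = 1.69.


Stanine boundaries: [-1.75, -1.25, -0.75, -0.25, 0.25, 0.75, 1.25, 1.75]
z = 1.69
Check each boundary:
  z >= -1.75 -> could be stanine 2
  z >= -1.25 -> could be stanine 3
  z >= -0.75 -> could be stanine 4
  z >= -0.25 -> could be stanine 5
  z >= 0.25 -> could be stanine 6
  z >= 0.75 -> could be stanine 7
  z >= 1.25 -> could be stanine 8
  z < 1.75
Highest qualifying boundary gives stanine = 8

8


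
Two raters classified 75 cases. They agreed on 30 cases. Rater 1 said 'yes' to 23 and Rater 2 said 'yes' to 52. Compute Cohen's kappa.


P_o = 30/75 = 0.4
P_e = (23*52 + 52*23) / 5625 = 0.425244
kappa = (P_o - P_e) / (1 - P_e)
kappa = (0.4 - 0.425244) / (1 - 0.425244)
kappa = -0.0439

-0.0439


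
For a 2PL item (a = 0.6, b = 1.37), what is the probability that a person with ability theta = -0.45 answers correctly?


a*(theta - b) = 0.6 * (-0.45 - 1.37) = -1.092
exp(--1.092) = 2.9802
P = 1 / (1 + 2.9802)
P = 0.2512

0.2512


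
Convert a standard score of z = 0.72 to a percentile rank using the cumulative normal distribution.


CDF(z) = 0.5 * (1 + erf(z/sqrt(2)))
erf(0.5091) = 0.5285
CDF = 0.7642
Percentile rank = 0.7642 * 100 = 76.42

76.42


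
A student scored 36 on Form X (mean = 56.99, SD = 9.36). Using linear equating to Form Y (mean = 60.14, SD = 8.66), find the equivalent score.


slope = SD_Y / SD_X = 8.66 / 9.36 ~ 0.9252
intercept = mean_Y - slope * mean_X = 60.14 - (8.66 / 9.36) * 56.99 ~ 7.4121
Y = slope * X + intercept. To avoid rounding drift from the rounded slope/intercept, evaluate the equivalent form Y = mean_Y + SD_Y * (X - mean_X) / SD_X at full precision:
Y = 60.14 + 8.66 * (36 - 56.99) / 9.36
Y = 60.14 - 8.66 * 20.99 / 9.36
Y = 60.14 - 181.7734 / 9.36
Y = 60.14 - 19.4202
Y = 40.7198

40.7198


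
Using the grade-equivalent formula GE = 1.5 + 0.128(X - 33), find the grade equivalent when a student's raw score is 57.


raw - median = 57 - 33 = 24
slope * diff = 0.128 * 24 = 3.072
GE = 1.5 + 3.072
GE = 4.572

4.572


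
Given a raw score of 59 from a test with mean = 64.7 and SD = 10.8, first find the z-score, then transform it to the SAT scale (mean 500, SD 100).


z = (X - mean) / SD = (59 - 64.7) / 10.8
z = -5.7 / 10.8
z = -0.5278
SAT-scale = SAT = 500 + 100z
Carry z at full precision (z = -5.7 / 10.8) into the conversion:
SAT-scale = 500 + 100 * (-5.7 / 10.8) = 500 + -570 / 10.8
SAT-scale = 500 + -52.7778
SAT-scale = 447.2222

447.2222


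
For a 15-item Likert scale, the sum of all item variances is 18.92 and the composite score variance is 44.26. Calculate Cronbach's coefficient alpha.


alpha = (k/(k-1)) * (1 - sum(si^2)/s_total^2)
= (15/14) * (1 - 18.92/44.26)
alpha = 0.6134

0.6134


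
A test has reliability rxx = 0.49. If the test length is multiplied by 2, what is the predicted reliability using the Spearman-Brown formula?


r_new = (n * rxx) / (1 + (n-1) * rxx)
r_new = (2 * 0.49) / (1 + 1 * 0.49)
r_new = 0.98 / 1.49
r_new = 0.6577

0.6577


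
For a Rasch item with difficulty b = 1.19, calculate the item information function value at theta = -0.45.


P = 1/(1+exp(-(-0.45-1.19))) = 0.1625
I = P*(1-P) = 0.1625 * 0.8375
I = 0.1361

0.1361


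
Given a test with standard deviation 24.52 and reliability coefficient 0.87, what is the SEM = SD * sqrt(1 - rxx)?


SEM = SD * sqrt(1 - rxx)
SEM = 24.52 * sqrt(1 - 0.87)
SEM = 24.52 * sqrt(0.13) = 24.52 * 0.360555
SEM = 8.8408

8.8408


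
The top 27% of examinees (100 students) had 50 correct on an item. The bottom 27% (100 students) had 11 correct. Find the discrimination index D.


p_upper = 50/100 = 0.5
p_lower = 11/100 = 0.11
D = 0.5 - 0.11 = 0.39

0.39


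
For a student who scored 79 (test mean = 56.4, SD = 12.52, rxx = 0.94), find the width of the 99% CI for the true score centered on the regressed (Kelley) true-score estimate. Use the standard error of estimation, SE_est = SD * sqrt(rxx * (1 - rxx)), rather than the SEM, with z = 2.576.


True score estimate = 0.94*79 + 0.06*56.4 = 77.644
SE_est = SD * sqrt(rxx * (1 - rxx)) = 12.52 * sqrt(0.94 * 0.06) = 12.52 * sqrt(0.0564) = 2.973335
CI = T_est +/- z * SE_est, so width = 2 * z * SE_est = 2 * 2.576 * 2.973335
Width = 15.3186

15.3186


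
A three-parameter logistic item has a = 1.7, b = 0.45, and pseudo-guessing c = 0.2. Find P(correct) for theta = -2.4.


logit = 1.7*(-2.4 - 0.45) = -4.845
P* = 1/(1 + exp(--4.845)) = 0.0078
P = 0.2 + (1 - 0.2) * 0.0078
P = 0.2062

0.2062


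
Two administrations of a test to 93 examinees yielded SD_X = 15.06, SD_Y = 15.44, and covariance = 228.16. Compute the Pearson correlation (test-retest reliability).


r = cov(X,Y) / (SD_X * SD_Y)
r = 228.16 / (15.06 * 15.44)
r = 228.16 / 232.5264
r = 0.9812

0.9812


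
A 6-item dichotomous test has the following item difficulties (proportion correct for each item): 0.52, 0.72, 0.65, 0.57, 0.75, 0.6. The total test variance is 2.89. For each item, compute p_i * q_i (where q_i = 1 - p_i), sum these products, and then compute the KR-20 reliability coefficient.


For each item, compute p_i * q_i:
  Item 1: 0.52 * 0.48 = 0.2496
  Item 2: 0.72 * 0.28 = 0.2016
  Item 3: 0.65 * 0.35 = 0.2275
  Item 4: 0.57 * 0.43 = 0.2451
  Item 5: 0.75 * 0.25 = 0.1875
  Item 6: 0.6 * 0.4 = 0.24
Sum(p_i * q_i) = 0.2496 + 0.2016 + 0.2275 + 0.2451 + 0.1875 + 0.24 = 1.3513
KR-20 = (k/(k-1)) * (1 - Sum(p_i*q_i) / Var_total)
= (6/5) * (1 - 1.3513/2.89)
= 1.2 * 0.5324
KR-20 = 0.6389

0.6389


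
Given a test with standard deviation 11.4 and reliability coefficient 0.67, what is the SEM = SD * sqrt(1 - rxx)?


SEM = SD * sqrt(1 - rxx)
SEM = 11.4 * sqrt(1 - 0.67)
SEM = 11.4 * sqrt(0.33) = 11.4 * 0.574456
SEM = 6.5488

6.5488


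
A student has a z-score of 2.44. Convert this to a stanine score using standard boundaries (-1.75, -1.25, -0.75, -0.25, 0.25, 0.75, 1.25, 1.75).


Stanine boundaries: [-1.75, -1.25, -0.75, -0.25, 0.25, 0.75, 1.25, 1.75]
z = 2.44
Check each boundary:
  z >= -1.75 -> could be stanine 2
  z >= -1.25 -> could be stanine 3
  z >= -0.75 -> could be stanine 4
  z >= -0.25 -> could be stanine 5
  z >= 0.25 -> could be stanine 6
  z >= 0.75 -> could be stanine 7
  z >= 1.25 -> could be stanine 8
  z >= 1.75 -> could be stanine 9
Highest qualifying boundary gives stanine = 9

9


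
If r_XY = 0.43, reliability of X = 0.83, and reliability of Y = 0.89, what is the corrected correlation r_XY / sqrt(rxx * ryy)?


r_corrected = rxy / sqrt(rxx * ryy)
= 0.43 / sqrt(0.83 * 0.89)
= 0.43 / sqrt(0.7387)
= 0.43 / 0.859477
r_corrected = 0.5003

0.5003


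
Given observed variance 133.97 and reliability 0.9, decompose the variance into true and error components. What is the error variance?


var_true = rxx * var_obs = 0.9 * 133.97 = 120.573
var_error = var_obs - var_true
var_error = 133.97 - 120.573
var_error = 13.397

13.397


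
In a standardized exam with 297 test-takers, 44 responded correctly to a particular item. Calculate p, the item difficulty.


Item difficulty p = number correct / total examinees
p = 44 / 297
p = 0.1481

0.1481


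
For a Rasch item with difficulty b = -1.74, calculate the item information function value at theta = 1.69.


P = 1/(1+exp(-(1.69--1.74))) = 0.9686
I = P*(1-P) = 0.9686 * 0.0314
I = 0.0304

0.0304


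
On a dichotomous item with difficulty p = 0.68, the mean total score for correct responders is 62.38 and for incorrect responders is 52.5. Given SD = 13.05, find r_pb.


q = 1 - p = 0.32
rpb = ((M1 - M0) / SD) * sqrt(p * q)
rpb = ((62.38 - 52.5) / 13.05) * sqrt(0.68 * 0.32)
rpb = 0.3532

0.3532


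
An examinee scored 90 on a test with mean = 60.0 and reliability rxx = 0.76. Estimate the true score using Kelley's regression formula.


T_est = rxx * X + (1 - rxx) * mean
T_est = 0.76 * 90 + 0.24 * 60.0
T_est = 68.4 + 14.4
T_est = 82.8

82.8


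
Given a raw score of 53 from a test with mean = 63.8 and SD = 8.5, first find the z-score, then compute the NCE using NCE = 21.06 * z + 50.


z = (X - mean) / SD = (53 - 63.8) / 8.5
z = -10.8 / 8.5
z = -1.2706
NCE = NCE = 21.06z + 50
Carry z at full precision (z = -10.8 / 8.5) into the conversion:
NCE = 21.06 * (-10.8 / 8.5) + 50 = -227.448 / 8.5 + 50
NCE = -26.7586 + 50
NCE = 23.2414

23.2414


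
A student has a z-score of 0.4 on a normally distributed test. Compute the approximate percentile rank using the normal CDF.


CDF(z) = 0.5 * (1 + erf(z/sqrt(2)))
erf(0.2828) = 0.3108
CDF = 0.6554
Percentile rank = 0.6554 * 100 = 65.54

65.54


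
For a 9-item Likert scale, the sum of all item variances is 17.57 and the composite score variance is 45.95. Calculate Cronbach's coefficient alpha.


alpha = (k/(k-1)) * (1 - sum(si^2)/s_total^2)
= (9/8) * (1 - 17.57/45.95)
alpha = 0.6948

0.6948


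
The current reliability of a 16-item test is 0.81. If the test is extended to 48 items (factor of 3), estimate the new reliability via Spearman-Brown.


r_new = (n * rxx) / (1 + (n-1) * rxx)
r_new = (3 * 0.81) / (1 + 2 * 0.81)
r_new = 2.43 / 2.62
r_new = 0.9275

0.9275


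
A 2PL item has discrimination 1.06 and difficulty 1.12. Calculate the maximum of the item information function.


For 2PL, max info at theta = b = 1.12
I_max = a^2 / 4 = 1.06^2 / 4
= 1.1236 / 4
I_max = 0.2809

0.2809


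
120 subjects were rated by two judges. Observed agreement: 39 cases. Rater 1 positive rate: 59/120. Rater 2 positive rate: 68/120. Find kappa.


P_o = 39/120 = 0.325
P_e = (59*68 + 61*52) / 14400 = 0.498889
kappa = (P_o - P_e) / (1 - P_e)
kappa = (0.325 - 0.498889) / (1 - 0.498889)
kappa = -0.347

-0.347


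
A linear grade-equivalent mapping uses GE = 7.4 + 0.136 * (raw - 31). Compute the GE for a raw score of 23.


raw - median = 23 - 31 = -8
slope * diff = 0.136 * -8 = -1.088
GE = 7.4 + -1.088
GE = 6.312

6.312


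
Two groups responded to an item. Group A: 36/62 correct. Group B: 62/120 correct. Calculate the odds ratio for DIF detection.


Odds_A = 36/26 = 1.3846
Odds_B = 62/58 = 1.069
OR = Odds_A / Odds_B = 1.3846 / 1.069
Exactly, OR = (36 * 58) / (26 * 62) = 2088 / 1612
OR = 1.2953

1.2953


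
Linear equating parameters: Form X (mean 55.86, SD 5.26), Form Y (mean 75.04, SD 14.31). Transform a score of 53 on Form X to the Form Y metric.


slope = SD_Y / SD_X = 14.31 / 5.26 ~ 2.7205
intercept = mean_Y - slope * mean_X = 75.04 - (14.31 / 5.26) * 55.86 ~ -76.9289
Y = slope * X + intercept. To avoid rounding drift from the rounded slope/intercept, evaluate the equivalent form Y = mean_Y + SD_Y * (X - mean_X) / SD_X at full precision:
Y = 75.04 + 14.31 * (53 - 55.86) / 5.26
Y = 75.04 - 14.31 * 2.86 / 5.26
Y = 75.04 - 40.9266 / 5.26
Y = 75.04 - 7.7807
Y = 67.2593

67.2593


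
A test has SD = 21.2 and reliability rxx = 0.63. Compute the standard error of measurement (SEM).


SEM = SD * sqrt(1 - rxx)
SEM = 21.2 * sqrt(1 - 0.63)
SEM = 21.2 * sqrt(0.37) = 21.2 * 0.608276
SEM = 12.8955

12.8955


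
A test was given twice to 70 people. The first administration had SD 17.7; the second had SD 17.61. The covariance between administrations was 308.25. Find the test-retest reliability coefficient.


r = cov(X,Y) / (SD_X * SD_Y)
r = 308.25 / (17.7 * 17.61)
r = 308.25 / 311.697
r = 0.9889

0.9889


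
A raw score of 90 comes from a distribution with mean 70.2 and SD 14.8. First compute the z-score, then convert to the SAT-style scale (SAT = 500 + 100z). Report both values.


z = (X - mean) / SD = (90 - 70.2) / 14.8
z = 19.8 / 14.8
z = 1.3378
SAT-scale = SAT = 500 + 100z
Carry z at full precision (z = 19.8 / 14.8) into the conversion:
SAT-scale = 500 + 100 * (19.8 / 14.8) = 500 + 1980 / 14.8
SAT-scale = 500 + 133.7838
SAT-scale = 633.7838

633.7838


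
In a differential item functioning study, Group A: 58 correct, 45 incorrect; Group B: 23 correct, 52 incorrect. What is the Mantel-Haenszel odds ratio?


Odds_A = 58/45 = 1.2889
Odds_B = 23/52 = 0.4423
OR = Odds_A / Odds_B = 1.2889 / 0.4423
Exactly, OR = (58 * 52) / (45 * 23) = 3016 / 1035
OR = 2.914

2.914


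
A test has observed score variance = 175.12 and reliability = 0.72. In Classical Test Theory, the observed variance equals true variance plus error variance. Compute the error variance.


var_true = rxx * var_obs = 0.72 * 175.12 = 126.0864
var_error = var_obs - var_true
var_error = 175.12 - 126.0864
var_error = 49.0336

49.0336


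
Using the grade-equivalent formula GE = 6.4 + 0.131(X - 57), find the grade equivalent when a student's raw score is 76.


raw - median = 76 - 57 = 19
slope * diff = 0.131 * 19 = 2.489
GE = 6.4 + 2.489
GE = 8.889

8.889


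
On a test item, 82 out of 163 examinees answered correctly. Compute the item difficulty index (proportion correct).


Item difficulty p = number correct / total examinees
p = 82 / 163
p = 0.5031

0.5031


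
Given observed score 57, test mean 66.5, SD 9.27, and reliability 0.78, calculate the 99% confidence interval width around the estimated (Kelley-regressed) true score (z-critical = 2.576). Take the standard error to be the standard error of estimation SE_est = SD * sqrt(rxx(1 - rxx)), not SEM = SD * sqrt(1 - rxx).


True score estimate = 0.78*57 + 0.22*66.5 = 59.09
SE_est = SD * sqrt(rxx * (1 - rxx)) = 9.27 * sqrt(0.78 * 0.22) = 9.27 * sqrt(0.1716) = 3.840063
CI = T_est +/- z * SE_est, so width = 2 * z * SE_est = 2 * 2.576 * 3.840063
Width = 19.784

19.784


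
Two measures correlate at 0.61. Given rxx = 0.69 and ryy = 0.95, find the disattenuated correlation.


r_corrected = rxy / sqrt(rxx * ryy)
= 0.61 / sqrt(0.69 * 0.95)
= 0.61 / sqrt(0.6555)
= 0.61 / 0.80963
r_corrected = 0.7534

0.7534


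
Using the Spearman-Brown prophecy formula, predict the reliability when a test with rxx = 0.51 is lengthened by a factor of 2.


r_new = (n * rxx) / (1 + (n-1) * rxx)
r_new = (2 * 0.51) / (1 + 1 * 0.51)
r_new = 1.02 / 1.51
r_new = 0.6755

0.6755


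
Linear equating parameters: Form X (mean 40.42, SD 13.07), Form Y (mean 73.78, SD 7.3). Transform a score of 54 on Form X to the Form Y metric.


slope = SD_Y / SD_X = 7.3 / 13.07 ~ 0.5585
intercept = mean_Y - slope * mean_X = 73.78 - (7.3 / 13.07) * 40.42 ~ 51.2042
Y = slope * X + intercept. To avoid rounding drift from the rounded slope/intercept, evaluate the equivalent form Y = mean_Y + SD_Y * (X - mean_X) / SD_X at full precision:
Y = 73.78 + 7.3 * (54 - 40.42) / 13.07
Y = 73.78 + 7.3 * 13.58 / 13.07
Y = 73.78 + 99.134 / 13.07
Y = 73.78 + 7.5849
Y = 81.3649

81.3649


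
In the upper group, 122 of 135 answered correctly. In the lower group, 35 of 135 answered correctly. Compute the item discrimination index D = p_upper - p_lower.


p_upper = 122/135 = 0.9037
p_lower = 35/135 = 0.2593
D = 0.9037 - 0.2593 = 0.6444

0.6444


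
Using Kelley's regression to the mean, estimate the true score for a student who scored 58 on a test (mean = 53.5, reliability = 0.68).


T_est = rxx * X + (1 - rxx) * mean
T_est = 0.68 * 58 + 0.32 * 53.5
T_est = 39.44 + 17.12
T_est = 56.56

56.56


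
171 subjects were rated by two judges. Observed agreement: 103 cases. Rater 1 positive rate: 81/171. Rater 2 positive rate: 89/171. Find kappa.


P_o = 103/171 = 0.602339
P_e = (81*89 + 90*82) / 29241 = 0.498923
kappa = (P_o - P_e) / (1 - P_e)
kappa = (0.602339 - 0.498923) / (1 - 0.498923)
kappa = 0.2064

0.2064


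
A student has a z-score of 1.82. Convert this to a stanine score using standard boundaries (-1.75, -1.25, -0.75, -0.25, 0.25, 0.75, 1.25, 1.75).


Stanine boundaries: [-1.75, -1.25, -0.75, -0.25, 0.25, 0.75, 1.25, 1.75]
z = 1.82
Check each boundary:
  z >= -1.75 -> could be stanine 2
  z >= -1.25 -> could be stanine 3
  z >= -0.75 -> could be stanine 4
  z >= -0.25 -> could be stanine 5
  z >= 0.25 -> could be stanine 6
  z >= 0.75 -> could be stanine 7
  z >= 1.25 -> could be stanine 8
  z >= 1.75 -> could be stanine 9
Highest qualifying boundary gives stanine = 9

9


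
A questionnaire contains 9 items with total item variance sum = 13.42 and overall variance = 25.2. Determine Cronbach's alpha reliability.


alpha = (k/(k-1)) * (1 - sum(si^2)/s_total^2)
= (9/8) * (1 - 13.42/25.2)
alpha = 0.5259

0.5259


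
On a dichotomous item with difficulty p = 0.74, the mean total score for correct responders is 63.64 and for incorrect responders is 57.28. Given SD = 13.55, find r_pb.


q = 1 - p = 0.26
rpb = ((M1 - M0) / SD) * sqrt(p * q)
rpb = ((63.64 - 57.28) / 13.55) * sqrt(0.74 * 0.26)
rpb = 0.2059

0.2059


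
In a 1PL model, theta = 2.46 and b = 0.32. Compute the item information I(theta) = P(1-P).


P = 1/(1+exp(-(2.46-0.32))) = 0.8947
I = P*(1-P) = 0.8947 * 0.1053
I = 0.0942

0.0942


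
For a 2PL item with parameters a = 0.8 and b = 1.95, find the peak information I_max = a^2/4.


For 2PL, max info at theta = b = 1.95
I_max = a^2 / 4 = 0.8^2 / 4
= 0.64 / 4
I_max = 0.16

0.16


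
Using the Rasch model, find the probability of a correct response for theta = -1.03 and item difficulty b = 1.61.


theta - b = -1.03 - 1.61 = -2.64
exp(-(theta - b)) = exp(2.64) = 14.0132
P = 1 / (1 + 14.0132)
P = 0.0666

0.0666


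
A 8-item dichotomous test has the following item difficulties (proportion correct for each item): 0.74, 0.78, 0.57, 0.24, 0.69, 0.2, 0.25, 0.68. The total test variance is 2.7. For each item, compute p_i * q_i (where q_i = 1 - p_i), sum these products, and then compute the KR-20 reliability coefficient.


For each item, compute p_i * q_i:
  Item 1: 0.74 * 0.26 = 0.1924
  Item 2: 0.78 * 0.22 = 0.1716
  Item 3: 0.57 * 0.43 = 0.2451
  Item 4: 0.24 * 0.76 = 0.1824
  Item 5: 0.69 * 0.31 = 0.2139
  Item 6: 0.2 * 0.8 = 0.16
  Item 7: 0.25 * 0.75 = 0.1875
  Item 8: 0.68 * 0.32 = 0.2176
Sum(p_i * q_i) = 0.1924 + 0.1716 + 0.2451 + 0.1824 + 0.2139 + 0.16 + 0.1875 + 0.2176 = 1.5705
KR-20 = (k/(k-1)) * (1 - Sum(p_i*q_i) / Var_total)
= (8/7) * (1 - 1.5705/2.7)
= 1.1429 * 0.4183
KR-20 = 0.4781

0.4781


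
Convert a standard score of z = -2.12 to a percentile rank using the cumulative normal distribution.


CDF(z) = 0.5 * (1 + erf(z/sqrt(2)))
erf(-1.4991) = -0.966
CDF = 0.017
Percentile rank = 0.017 * 100 = 1.7

1.7


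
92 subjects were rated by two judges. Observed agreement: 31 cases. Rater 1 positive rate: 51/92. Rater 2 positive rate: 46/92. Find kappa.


P_o = 31/92 = 0.336957
P_e = (51*46 + 41*46) / 8464 = 0.5
kappa = (P_o - P_e) / (1 - P_e)
kappa = (0.336957 - 0.5) / (1 - 0.5)
kappa = -0.3261

-0.3261


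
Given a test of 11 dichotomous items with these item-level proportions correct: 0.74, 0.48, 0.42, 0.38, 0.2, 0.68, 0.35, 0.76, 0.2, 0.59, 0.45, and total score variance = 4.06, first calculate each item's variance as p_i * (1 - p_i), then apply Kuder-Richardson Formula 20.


For each item, compute p_i * q_i:
  Item 1: 0.74 * 0.26 = 0.1924
  Item 2: 0.48 * 0.52 = 0.2496
  Item 3: 0.42 * 0.58 = 0.2436
  Item 4: 0.38 * 0.62 = 0.2356
  Item 5: 0.2 * 0.8 = 0.16
  Item 6: 0.68 * 0.32 = 0.2176
  Item 7: 0.35 * 0.65 = 0.2275
  Item 8: 0.76 * 0.24 = 0.1824
  Item 9: 0.2 * 0.8 = 0.16
  Item 10: 0.59 * 0.41 = 0.2419
  Item 11: 0.45 * 0.55 = 0.2475
Sum(p_i * q_i) = 0.1924 + 0.2496 + 0.2436 + 0.2356 + 0.16 + 0.2176 + 0.2275 + 0.1824 + 0.16 + 0.2419 + 0.2475 = 2.3581
KR-20 = (k/(k-1)) * (1 - Sum(p_i*q_i) / Var_total)
= (11/10) * (1 - 2.3581/4.06)
= 1.1 * 0.4192
KR-20 = 0.4611

0.4611


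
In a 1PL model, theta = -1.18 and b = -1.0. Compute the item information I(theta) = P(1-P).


P = 1/(1+exp(-(-1.18--1.0))) = 0.4551
I = P*(1-P) = 0.4551 * 0.5449
I = 0.248

0.248


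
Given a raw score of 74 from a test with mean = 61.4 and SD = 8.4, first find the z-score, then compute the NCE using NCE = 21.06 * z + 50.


z = (X - mean) / SD = (74 - 61.4) / 8.4
z = 12.6 / 8.4
z = 1.5
NCE = NCE = 21.06z + 50
Carry z at full precision (z = 12.6 / 8.4) into the conversion:
NCE = 21.06 * (12.6 / 8.4) + 50 = 265.356 / 8.4 + 50
NCE = 31.59 + 50
NCE = 81.59

81.59


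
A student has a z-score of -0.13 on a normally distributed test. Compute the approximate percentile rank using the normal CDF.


CDF(z) = 0.5 * (1 + erf(z/sqrt(2)))
erf(-0.0919) = -0.1034
CDF = 0.4483
Percentile rank = 0.4483 * 100 = 44.83

44.83


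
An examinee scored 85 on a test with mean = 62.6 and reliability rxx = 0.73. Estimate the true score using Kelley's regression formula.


T_est = rxx * X + (1 - rxx) * mean
T_est = 0.73 * 85 + 0.27 * 62.6
T_est = 62.05 + 16.902
T_est = 78.952

78.952


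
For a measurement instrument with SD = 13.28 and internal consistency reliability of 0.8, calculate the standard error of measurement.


SEM = SD * sqrt(1 - rxx)
SEM = 13.28 * sqrt(1 - 0.8)
SEM = 13.28 * sqrt(0.2) = 13.28 * 0.447214
SEM = 5.939

5.939


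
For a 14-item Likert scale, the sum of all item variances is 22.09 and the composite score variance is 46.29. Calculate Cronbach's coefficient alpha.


alpha = (k/(k-1)) * (1 - sum(si^2)/s_total^2)
= (14/13) * (1 - 22.09/46.29)
alpha = 0.563

0.563


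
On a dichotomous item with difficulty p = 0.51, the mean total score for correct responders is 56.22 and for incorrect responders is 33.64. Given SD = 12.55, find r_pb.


q = 1 - p = 0.49
rpb = ((M1 - M0) / SD) * sqrt(p * q)
rpb = ((56.22 - 33.64) / 12.55) * sqrt(0.51 * 0.49)
rpb = 0.8994

0.8994


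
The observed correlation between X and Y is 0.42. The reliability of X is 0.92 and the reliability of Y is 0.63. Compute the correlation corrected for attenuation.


r_corrected = rxy / sqrt(rxx * ryy)
= 0.42 / sqrt(0.92 * 0.63)
= 0.42 / sqrt(0.5796)
= 0.42 / 0.761315
r_corrected = 0.5517

0.5517


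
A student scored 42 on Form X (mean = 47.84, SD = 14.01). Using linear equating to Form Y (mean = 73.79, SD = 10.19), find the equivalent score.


slope = SD_Y / SD_X = 10.19 / 14.01 ~ 0.7273
intercept = mean_Y - slope * mean_X = 73.79 - (10.19 / 14.01) * 47.84 ~ 38.9942
Y = slope * X + intercept. To avoid rounding drift from the rounded slope/intercept, evaluate the equivalent form Y = mean_Y + SD_Y * (X - mean_X) / SD_X at full precision:
Y = 73.79 + 10.19 * (42 - 47.84) / 14.01
Y = 73.79 - 10.19 * 5.84 / 14.01
Y = 73.79 - 59.5096 / 14.01
Y = 73.79 - 4.2477
Y = 69.5423

69.5423


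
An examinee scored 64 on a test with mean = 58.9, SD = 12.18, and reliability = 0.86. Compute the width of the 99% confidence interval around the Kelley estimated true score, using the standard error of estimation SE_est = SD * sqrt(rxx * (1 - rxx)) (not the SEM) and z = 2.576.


True score estimate = 0.86*64 + 0.14*58.9 = 63.286
SE_est = SD * sqrt(rxx * (1 - rxx)) = 12.18 * sqrt(0.86 * 0.14) = 12.18 * sqrt(0.1204) = 4.226302
CI = T_est +/- z * SE_est, so width = 2 * z * SE_est = 2 * 2.576 * 4.226302
Width = 21.7739

21.7739


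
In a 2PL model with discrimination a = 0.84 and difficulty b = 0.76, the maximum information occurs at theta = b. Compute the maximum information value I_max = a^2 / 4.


For 2PL, max info at theta = b = 0.76
I_max = a^2 / 4 = 0.84^2 / 4
= 0.7056 / 4
I_max = 0.1764

0.1764


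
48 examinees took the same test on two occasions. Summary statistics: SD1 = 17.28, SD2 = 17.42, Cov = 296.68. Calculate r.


r = cov(X,Y) / (SD_X * SD_Y)
r = 296.68 / (17.28 * 17.42)
r = 296.68 / 301.0176
r = 0.9856

0.9856


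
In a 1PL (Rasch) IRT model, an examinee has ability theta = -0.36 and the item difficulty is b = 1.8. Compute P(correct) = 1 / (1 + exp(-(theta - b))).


theta - b = -0.36 - 1.8 = -2.16
exp(-(theta - b)) = exp(2.16) = 8.6711
P = 1 / (1 + 8.6711)
P = 0.1034

0.1034


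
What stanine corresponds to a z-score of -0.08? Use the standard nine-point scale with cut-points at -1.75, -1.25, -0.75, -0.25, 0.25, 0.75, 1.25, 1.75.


Stanine boundaries: [-1.75, -1.25, -0.75, -0.25, 0.25, 0.75, 1.25, 1.75]
z = -0.08
Check each boundary:
  z >= -1.75 -> could be stanine 2
  z >= -1.25 -> could be stanine 3
  z >= -0.75 -> could be stanine 4
  z >= -0.25 -> could be stanine 5
  z < 0.25
  z < 0.75
  z < 1.25
  z < 1.75
Highest qualifying boundary gives stanine = 5

5


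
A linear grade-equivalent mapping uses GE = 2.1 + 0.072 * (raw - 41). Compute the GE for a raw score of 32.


raw - median = 32 - 41 = -9
slope * diff = 0.072 * -9 = -0.648
GE = 2.1 + -0.648
GE = 1.452

1.452


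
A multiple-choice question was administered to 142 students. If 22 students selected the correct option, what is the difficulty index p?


Item difficulty p = number correct / total examinees
p = 22 / 142
p = 0.1549

0.1549


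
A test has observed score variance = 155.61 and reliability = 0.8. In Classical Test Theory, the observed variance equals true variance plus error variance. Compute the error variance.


var_true = rxx * var_obs = 0.8 * 155.61 = 124.488
var_error = var_obs - var_true
var_error = 155.61 - 124.488
var_error = 31.122

31.122


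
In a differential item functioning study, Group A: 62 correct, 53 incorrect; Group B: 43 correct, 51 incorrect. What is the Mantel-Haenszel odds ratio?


Odds_A = 62/53 = 1.1698
Odds_B = 43/51 = 0.8431
OR = Odds_A / Odds_B = 1.1698 / 0.8431
Exactly, OR = (62 * 51) / (53 * 43) = 3162 / 2279
OR = 1.3875

1.3875


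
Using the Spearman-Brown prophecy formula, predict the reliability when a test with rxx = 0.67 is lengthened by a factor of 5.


r_new = (n * rxx) / (1 + (n-1) * rxx)
r_new = (5 * 0.67) / (1 + 4 * 0.67)
r_new = 3.35 / 3.68
r_new = 0.9103

0.9103


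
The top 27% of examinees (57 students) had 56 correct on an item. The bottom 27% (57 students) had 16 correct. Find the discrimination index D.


p_upper = 56/57 = 0.9825
p_lower = 16/57 = 0.2807
D = 0.9825 - 0.2807 = 0.7018

0.7018


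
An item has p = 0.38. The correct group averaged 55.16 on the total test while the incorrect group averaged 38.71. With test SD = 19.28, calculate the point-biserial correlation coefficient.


q = 1 - p = 0.62
rpb = ((M1 - M0) / SD) * sqrt(p * q)
rpb = ((55.16 - 38.71) / 19.28) * sqrt(0.38 * 0.62)
rpb = 0.4141

0.4141


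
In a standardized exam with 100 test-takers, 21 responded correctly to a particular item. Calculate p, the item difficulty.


Item difficulty p = number correct / total examinees
p = 21 / 100
p = 0.21

0.21


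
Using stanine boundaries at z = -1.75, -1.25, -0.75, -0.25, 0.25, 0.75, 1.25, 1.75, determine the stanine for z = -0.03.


Stanine boundaries: [-1.75, -1.25, -0.75, -0.25, 0.25, 0.75, 1.25, 1.75]
z = -0.03
Check each boundary:
  z >= -1.75 -> could be stanine 2
  z >= -1.25 -> could be stanine 3
  z >= -0.75 -> could be stanine 4
  z >= -0.25 -> could be stanine 5
  z < 0.25
  z < 0.75
  z < 1.25
  z < 1.75
Highest qualifying boundary gives stanine = 5

5


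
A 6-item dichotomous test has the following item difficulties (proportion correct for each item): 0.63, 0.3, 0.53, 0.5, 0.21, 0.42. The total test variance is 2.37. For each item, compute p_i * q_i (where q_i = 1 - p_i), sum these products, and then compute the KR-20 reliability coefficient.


For each item, compute p_i * q_i:
  Item 1: 0.63 * 0.37 = 0.2331
  Item 2: 0.3 * 0.7 = 0.21
  Item 3: 0.53 * 0.47 = 0.2491
  Item 4: 0.5 * 0.5 = 0.25
  Item 5: 0.21 * 0.79 = 0.1659
  Item 6: 0.42 * 0.58 = 0.2436
Sum(p_i * q_i) = 0.2331 + 0.21 + 0.2491 + 0.25 + 0.1659 + 0.2436 = 1.3517
KR-20 = (k/(k-1)) * (1 - Sum(p_i*q_i) / Var_total)
= (6/5) * (1 - 1.3517/2.37)
= 1.2 * 0.4297
KR-20 = 0.5156

0.5156


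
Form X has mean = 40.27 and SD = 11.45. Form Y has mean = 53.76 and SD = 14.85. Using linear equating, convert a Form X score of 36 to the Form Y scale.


slope = SD_Y / SD_X = 14.85 / 11.45 ~ 1.2969
intercept = mean_Y - slope * mean_X = 53.76 - (14.85 / 11.45) * 40.27 ~ 1.5321
Y = slope * X + intercept. To avoid rounding drift from the rounded slope/intercept, evaluate the equivalent form Y = mean_Y + SD_Y * (X - mean_X) / SD_X at full precision:
Y = 53.76 + 14.85 * (36 - 40.27) / 11.45
Y = 53.76 - 14.85 * 4.27 / 11.45
Y = 53.76 - 63.4095 / 11.45
Y = 53.76 - 5.5379
Y = 48.2221

48.2221


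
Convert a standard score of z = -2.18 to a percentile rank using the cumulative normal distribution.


CDF(z) = 0.5 * (1 + erf(z/sqrt(2)))
erf(-1.5415) = -0.9707
CDF = 0.0146
Percentile rank = 0.0146 * 100 = 1.46

1.46


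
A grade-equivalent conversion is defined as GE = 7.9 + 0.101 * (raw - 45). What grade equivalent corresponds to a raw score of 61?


raw - median = 61 - 45 = 16
slope * diff = 0.101 * 16 = 1.616
GE = 7.9 + 1.616
GE = 9.516

9.516


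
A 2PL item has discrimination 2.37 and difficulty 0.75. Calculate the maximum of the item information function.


For 2PL, max info at theta = b = 0.75
I_max = a^2 / 4 = 2.37^2 / 4
= 5.6169 / 4
I_max = 1.4042

1.4042


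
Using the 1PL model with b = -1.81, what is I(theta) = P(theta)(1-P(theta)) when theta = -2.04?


P = 1/(1+exp(-(-2.04--1.81))) = 0.4428
I = P*(1-P) = 0.4428 * 0.5572
I = 0.2467

0.2467


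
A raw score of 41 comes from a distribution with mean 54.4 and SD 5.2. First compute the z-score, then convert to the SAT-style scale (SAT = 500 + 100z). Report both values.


z = (X - mean) / SD = (41 - 54.4) / 5.2
z = -13.4 / 5.2
z = -2.5769
SAT-scale = SAT = 500 + 100z
Carry z at full precision (z = -13.4 / 5.2) into the conversion:
SAT-scale = 500 + 100 * (-13.4 / 5.2) = 500 + -1340 / 5.2
SAT-scale = 500 + -257.6923
SAT-scale = 242.3077

242.3077


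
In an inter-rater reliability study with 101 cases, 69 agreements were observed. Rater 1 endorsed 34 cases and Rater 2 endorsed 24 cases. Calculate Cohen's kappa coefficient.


P_o = 69/101 = 0.683168
P_e = (34*24 + 67*77) / 10201 = 0.585727
kappa = (P_o - P_e) / (1 - P_e)
kappa = (0.683168 - 0.585727) / (1 - 0.585727)
kappa = 0.2352

0.2352


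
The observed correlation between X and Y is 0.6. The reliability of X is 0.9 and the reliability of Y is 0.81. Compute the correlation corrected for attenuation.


r_corrected = rxy / sqrt(rxx * ryy)
= 0.6 / sqrt(0.9 * 0.81)
= 0.6 / sqrt(0.729)
= 0.6 / 0.853815
r_corrected = 0.7027

0.7027


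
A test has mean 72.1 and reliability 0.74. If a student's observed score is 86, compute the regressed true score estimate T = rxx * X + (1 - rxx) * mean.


T_est = rxx * X + (1 - rxx) * mean
T_est = 0.74 * 86 + 0.26 * 72.1
T_est = 63.64 + 18.746
T_est = 82.386

82.386


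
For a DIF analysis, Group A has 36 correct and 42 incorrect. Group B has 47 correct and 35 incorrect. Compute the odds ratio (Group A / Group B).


Odds_A = 36/42 = 0.8571
Odds_B = 47/35 = 1.3429
OR = Odds_A / Odds_B = 0.8571 / 1.3429
Exactly, OR = (36 * 35) / (42 * 47) = 1260 / 1974
OR = 0.6383

0.6383


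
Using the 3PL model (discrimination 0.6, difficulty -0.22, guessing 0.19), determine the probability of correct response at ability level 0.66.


logit = 0.6*(0.66 - -0.22) = 0.528
P* = 1/(1 + exp(-0.528)) = 0.629
P = 0.19 + (1 - 0.19) * 0.629
P = 0.6995

0.6995


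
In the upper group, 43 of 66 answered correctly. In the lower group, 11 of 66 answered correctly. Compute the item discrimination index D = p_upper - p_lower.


p_upper = 43/66 = 0.6515
p_lower = 11/66 = 0.1667
D = 0.6515 - 0.1667 = 0.4848

0.4848


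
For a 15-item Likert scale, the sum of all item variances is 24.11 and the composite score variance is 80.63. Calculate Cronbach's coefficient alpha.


alpha = (k/(k-1)) * (1 - sum(si^2)/s_total^2)
= (15/14) * (1 - 24.11/80.63)
alpha = 0.751

0.751


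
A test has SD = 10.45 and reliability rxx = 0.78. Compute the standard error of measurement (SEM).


SEM = SD * sqrt(1 - rxx)
SEM = 10.45 * sqrt(1 - 0.78)
SEM = 10.45 * sqrt(0.22) = 10.45 * 0.469042
SEM = 4.9015

4.9015


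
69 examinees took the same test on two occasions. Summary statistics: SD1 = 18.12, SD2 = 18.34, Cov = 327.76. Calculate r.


r = cov(X,Y) / (SD_X * SD_Y)
r = 327.76 / (18.12 * 18.34)
r = 327.76 / 332.3208
r = 0.9863

0.9863


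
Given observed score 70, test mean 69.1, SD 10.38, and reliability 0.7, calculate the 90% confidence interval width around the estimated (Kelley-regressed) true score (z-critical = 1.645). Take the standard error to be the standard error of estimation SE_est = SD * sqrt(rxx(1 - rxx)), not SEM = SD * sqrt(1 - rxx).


True score estimate = 0.7*70 + 0.3*69.1 = 69.73
SE_est = SD * sqrt(rxx * (1 - rxx)) = 10.38 * sqrt(0.7 * 0.3) = 10.38 * sqrt(0.21) = 4.756714
CI = T_est +/- z * SE_est, so width = 2 * z * SE_est = 2 * 1.645 * 4.756714
Width = 15.6496

15.6496


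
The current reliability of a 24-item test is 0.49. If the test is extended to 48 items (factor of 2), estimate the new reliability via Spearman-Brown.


r_new = (n * rxx) / (1 + (n-1) * rxx)
r_new = (2 * 0.49) / (1 + 1 * 0.49)
r_new = 0.98 / 1.49
r_new = 0.6577

0.6577


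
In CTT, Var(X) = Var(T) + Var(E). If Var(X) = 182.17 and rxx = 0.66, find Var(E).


var_true = rxx * var_obs = 0.66 * 182.17 = 120.2322
var_error = var_obs - var_true
var_error = 182.17 - 120.2322
var_error = 61.9378

61.9378


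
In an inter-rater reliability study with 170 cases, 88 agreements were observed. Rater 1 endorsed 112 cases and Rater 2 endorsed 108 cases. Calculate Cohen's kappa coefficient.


P_o = 88/170 = 0.517647
P_e = (112*108 + 58*62) / 28900 = 0.542976
kappa = (P_o - P_e) / (1 - P_e)
kappa = (0.517647 - 0.542976) / (1 - 0.542976)
kappa = -0.0554

-0.0554


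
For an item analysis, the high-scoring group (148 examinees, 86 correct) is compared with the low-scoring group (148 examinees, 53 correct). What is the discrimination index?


p_upper = 86/148 = 0.5811
p_lower = 53/148 = 0.3581
D = 0.5811 - 0.3581 = 0.223

0.223


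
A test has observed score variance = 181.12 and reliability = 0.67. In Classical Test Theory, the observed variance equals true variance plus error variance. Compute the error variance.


var_true = rxx * var_obs = 0.67 * 181.12 = 121.3504
var_error = var_obs - var_true
var_error = 181.12 - 121.3504
var_error = 59.7696

59.7696


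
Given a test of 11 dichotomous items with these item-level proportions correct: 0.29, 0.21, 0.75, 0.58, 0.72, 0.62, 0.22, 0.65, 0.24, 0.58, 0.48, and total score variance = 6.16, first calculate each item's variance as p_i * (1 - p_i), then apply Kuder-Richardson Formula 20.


For each item, compute p_i * q_i:
  Item 1: 0.29 * 0.71 = 0.2059
  Item 2: 0.21 * 0.79 = 0.1659
  Item 3: 0.75 * 0.25 = 0.1875
  Item 4: 0.58 * 0.42 = 0.2436
  Item 5: 0.72 * 0.28 = 0.2016
  Item 6: 0.62 * 0.38 = 0.2356
  Item 7: 0.22 * 0.78 = 0.1716
  Item 8: 0.65 * 0.35 = 0.2275
  Item 9: 0.24 * 0.76 = 0.1824
  Item 10: 0.58 * 0.42 = 0.2436
  Item 11: 0.48 * 0.52 = 0.2496
Sum(p_i * q_i) = 0.2059 + 0.1659 + 0.1875 + 0.2436 + 0.2016 + 0.2356 + 0.1716 + 0.2275 + 0.1824 + 0.2436 + 0.2496 = 2.3148
KR-20 = (k/(k-1)) * (1 - Sum(p_i*q_i) / Var_total)
= (11/10) * (1 - 2.3148/6.16)
= 1.1 * 0.6242
KR-20 = 0.6866

0.6866


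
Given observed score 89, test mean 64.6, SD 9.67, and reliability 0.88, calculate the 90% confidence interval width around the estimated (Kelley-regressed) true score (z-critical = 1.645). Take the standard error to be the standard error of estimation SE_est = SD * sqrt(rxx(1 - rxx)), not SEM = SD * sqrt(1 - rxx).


True score estimate = 0.88*89 + 0.12*64.6 = 86.072
SE_est = SD * sqrt(rxx * (1 - rxx)) = 9.67 * sqrt(0.88 * 0.12) = 9.67 * sqrt(0.1056) = 3.142378
CI = T_est +/- z * SE_est, so width = 2 * z * SE_est = 2 * 1.645 * 3.142378
Width = 10.3384

10.3384


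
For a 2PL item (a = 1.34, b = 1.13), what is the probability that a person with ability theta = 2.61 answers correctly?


a*(theta - b) = 1.34 * (2.61 - 1.13) = 1.9832
exp(-1.9832) = 0.1376
P = 1 / (1 + 0.1376)
P = 0.879

0.879


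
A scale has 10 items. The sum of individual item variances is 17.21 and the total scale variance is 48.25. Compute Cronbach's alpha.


alpha = (k/(k-1)) * (1 - sum(si^2)/s_total^2)
= (10/9) * (1 - 17.21/48.25)
alpha = 0.7148

0.7148


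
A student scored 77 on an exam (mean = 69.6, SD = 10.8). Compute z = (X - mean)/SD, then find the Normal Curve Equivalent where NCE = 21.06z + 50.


z = (X - mean) / SD = (77 - 69.6) / 10.8
z = 7.4 / 10.8
z = 0.6852
NCE = NCE = 21.06z + 50
Carry z at full precision (z = 7.4 / 10.8) into the conversion:
NCE = 21.06 * (7.4 / 10.8) + 50 = 155.844 / 10.8 + 50
NCE = 14.43 + 50
NCE = 64.43

64.43


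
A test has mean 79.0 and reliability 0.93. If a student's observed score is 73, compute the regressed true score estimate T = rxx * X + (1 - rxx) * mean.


T_est = rxx * X + (1 - rxx) * mean
T_est = 0.93 * 73 + 0.07 * 79.0
T_est = 67.89 + 5.53
T_est = 73.42

73.42


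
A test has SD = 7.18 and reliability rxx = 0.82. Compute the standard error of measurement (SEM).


SEM = SD * sqrt(1 - rxx)
SEM = 7.18 * sqrt(1 - 0.82)
SEM = 7.18 * sqrt(0.18) = 7.18 * 0.424264
SEM = 3.0462

3.0462


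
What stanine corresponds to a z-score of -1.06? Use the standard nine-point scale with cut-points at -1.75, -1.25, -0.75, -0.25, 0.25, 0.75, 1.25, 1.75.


Stanine boundaries: [-1.75, -1.25, -0.75, -0.25, 0.25, 0.75, 1.25, 1.75]
z = -1.06
Check each boundary:
  z >= -1.75 -> could be stanine 2
  z >= -1.25 -> could be stanine 3
  z < -0.75
  z < -0.25
  z < 0.25
  z < 0.75
  z < 1.25
  z < 1.75
Highest qualifying boundary gives stanine = 3

3


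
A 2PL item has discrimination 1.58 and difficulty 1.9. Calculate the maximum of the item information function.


For 2PL, max info at theta = b = 1.9
I_max = a^2 / 4 = 1.58^2 / 4
= 2.4964 / 4
I_max = 0.6241

0.6241


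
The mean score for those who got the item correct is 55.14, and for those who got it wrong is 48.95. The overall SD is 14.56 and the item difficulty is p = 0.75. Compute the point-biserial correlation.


q = 1 - p = 0.25
rpb = ((M1 - M0) / SD) * sqrt(p * q)
rpb = ((55.14 - 48.95) / 14.56) * sqrt(0.75 * 0.25)
rpb = 0.1841

0.1841


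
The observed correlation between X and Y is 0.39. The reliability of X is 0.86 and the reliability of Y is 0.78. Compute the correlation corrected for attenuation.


r_corrected = rxy / sqrt(rxx * ryy)
= 0.39 / sqrt(0.86 * 0.78)
= 0.39 / sqrt(0.6708)
= 0.39 / 0.819024
r_corrected = 0.4762

0.4762


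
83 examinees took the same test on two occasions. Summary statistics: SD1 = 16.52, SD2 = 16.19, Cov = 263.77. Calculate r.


r = cov(X,Y) / (SD_X * SD_Y)
r = 263.77 / (16.52 * 16.19)
r = 263.77 / 267.4588
r = 0.9862

0.9862
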